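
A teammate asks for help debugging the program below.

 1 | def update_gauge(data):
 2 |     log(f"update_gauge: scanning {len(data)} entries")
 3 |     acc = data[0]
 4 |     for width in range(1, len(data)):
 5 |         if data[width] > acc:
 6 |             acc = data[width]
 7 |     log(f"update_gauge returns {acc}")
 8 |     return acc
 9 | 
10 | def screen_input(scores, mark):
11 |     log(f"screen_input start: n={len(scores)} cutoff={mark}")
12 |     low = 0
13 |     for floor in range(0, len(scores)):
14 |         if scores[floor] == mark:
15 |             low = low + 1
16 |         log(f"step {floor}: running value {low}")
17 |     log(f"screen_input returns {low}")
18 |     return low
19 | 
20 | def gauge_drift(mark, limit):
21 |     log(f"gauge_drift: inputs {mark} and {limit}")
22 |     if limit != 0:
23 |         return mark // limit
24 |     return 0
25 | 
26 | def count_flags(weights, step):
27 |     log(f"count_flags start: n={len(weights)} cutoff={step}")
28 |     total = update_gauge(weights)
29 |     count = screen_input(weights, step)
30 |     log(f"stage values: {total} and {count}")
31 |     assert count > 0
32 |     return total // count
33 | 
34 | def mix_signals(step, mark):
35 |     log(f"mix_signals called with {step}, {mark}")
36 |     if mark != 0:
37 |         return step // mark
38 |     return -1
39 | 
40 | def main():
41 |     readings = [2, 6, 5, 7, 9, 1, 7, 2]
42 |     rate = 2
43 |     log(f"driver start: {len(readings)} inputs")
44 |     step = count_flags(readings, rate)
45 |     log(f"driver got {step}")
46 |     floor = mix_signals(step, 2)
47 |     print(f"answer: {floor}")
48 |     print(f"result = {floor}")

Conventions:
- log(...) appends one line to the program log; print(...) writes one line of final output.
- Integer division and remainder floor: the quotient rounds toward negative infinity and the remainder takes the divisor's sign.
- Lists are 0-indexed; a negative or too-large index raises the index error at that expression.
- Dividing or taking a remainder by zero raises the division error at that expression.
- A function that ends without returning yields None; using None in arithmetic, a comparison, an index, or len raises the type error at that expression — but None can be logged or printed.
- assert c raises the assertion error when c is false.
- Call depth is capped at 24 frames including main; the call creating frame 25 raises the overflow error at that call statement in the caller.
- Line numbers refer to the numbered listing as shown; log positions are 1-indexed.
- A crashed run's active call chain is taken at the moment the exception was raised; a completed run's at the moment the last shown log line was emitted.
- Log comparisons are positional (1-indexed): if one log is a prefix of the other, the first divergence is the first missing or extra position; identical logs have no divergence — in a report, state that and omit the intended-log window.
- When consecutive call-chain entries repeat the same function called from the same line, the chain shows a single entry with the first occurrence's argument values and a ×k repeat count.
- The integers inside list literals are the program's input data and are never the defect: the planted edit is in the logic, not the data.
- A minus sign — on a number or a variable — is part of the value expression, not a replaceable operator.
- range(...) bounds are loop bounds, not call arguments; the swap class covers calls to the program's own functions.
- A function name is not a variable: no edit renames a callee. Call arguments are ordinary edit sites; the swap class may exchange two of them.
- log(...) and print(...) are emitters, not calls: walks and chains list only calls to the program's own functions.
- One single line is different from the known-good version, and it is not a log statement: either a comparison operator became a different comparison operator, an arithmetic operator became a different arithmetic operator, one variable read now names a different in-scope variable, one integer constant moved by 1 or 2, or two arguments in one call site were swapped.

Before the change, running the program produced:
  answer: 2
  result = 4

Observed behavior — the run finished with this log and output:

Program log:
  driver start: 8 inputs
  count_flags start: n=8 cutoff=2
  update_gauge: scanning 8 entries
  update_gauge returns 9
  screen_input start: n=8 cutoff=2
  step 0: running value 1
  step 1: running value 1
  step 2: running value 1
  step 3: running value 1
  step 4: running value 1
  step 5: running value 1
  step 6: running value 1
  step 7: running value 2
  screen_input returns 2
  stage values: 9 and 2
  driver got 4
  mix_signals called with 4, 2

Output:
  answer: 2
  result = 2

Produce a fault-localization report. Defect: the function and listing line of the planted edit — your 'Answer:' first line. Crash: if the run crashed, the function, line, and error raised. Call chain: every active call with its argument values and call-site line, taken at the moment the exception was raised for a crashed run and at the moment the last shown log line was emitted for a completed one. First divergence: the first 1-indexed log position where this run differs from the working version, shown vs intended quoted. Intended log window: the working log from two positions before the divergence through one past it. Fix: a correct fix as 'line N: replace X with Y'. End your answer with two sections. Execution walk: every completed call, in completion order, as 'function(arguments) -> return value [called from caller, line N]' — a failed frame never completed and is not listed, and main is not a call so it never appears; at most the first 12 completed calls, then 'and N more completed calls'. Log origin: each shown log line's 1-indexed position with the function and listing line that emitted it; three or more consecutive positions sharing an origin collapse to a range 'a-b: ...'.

Answer: the defect is in main at line 48.
Core observation: Every logged value matches the working version; the printed result is what differs.
Call chain: main -> mix_signals(4, 2) (called at line 46).
First divergence: none (the log streams are identical).
Execution walk:
  update_gauge([2, 6, 5, 7, 9, 1, 7, 2]) -> 9  [called from count_flags, line 28]
  screen_input([2, 6, 5, 7, 9, 1, 7, 2], 2) -> 2  [called from count_flags, line 29]
  count_flags([2, 6, 5, 7, 9, 1, 7, 2], 2) -> 4  [called from main, line 44]
  mix_signals(4, 2) -> 2  [called from main, line 46]
Origin of each log line:
  1: logged in main at line 43
  2: logged in count_flags at line 27
  3: logged in update_gauge at line 2
  4: logged in update_gauge at line 7
  5: logged in screen_input at line 11
  6-13: logged in screen_input at line 16
  14: logged in screen_input at line 17
  15: logged in count_flags at line 30
  16: logged in main at line 45
  17: logged in mix_signals at line 35
A correct fix: line 48: replace `floor` with `step`.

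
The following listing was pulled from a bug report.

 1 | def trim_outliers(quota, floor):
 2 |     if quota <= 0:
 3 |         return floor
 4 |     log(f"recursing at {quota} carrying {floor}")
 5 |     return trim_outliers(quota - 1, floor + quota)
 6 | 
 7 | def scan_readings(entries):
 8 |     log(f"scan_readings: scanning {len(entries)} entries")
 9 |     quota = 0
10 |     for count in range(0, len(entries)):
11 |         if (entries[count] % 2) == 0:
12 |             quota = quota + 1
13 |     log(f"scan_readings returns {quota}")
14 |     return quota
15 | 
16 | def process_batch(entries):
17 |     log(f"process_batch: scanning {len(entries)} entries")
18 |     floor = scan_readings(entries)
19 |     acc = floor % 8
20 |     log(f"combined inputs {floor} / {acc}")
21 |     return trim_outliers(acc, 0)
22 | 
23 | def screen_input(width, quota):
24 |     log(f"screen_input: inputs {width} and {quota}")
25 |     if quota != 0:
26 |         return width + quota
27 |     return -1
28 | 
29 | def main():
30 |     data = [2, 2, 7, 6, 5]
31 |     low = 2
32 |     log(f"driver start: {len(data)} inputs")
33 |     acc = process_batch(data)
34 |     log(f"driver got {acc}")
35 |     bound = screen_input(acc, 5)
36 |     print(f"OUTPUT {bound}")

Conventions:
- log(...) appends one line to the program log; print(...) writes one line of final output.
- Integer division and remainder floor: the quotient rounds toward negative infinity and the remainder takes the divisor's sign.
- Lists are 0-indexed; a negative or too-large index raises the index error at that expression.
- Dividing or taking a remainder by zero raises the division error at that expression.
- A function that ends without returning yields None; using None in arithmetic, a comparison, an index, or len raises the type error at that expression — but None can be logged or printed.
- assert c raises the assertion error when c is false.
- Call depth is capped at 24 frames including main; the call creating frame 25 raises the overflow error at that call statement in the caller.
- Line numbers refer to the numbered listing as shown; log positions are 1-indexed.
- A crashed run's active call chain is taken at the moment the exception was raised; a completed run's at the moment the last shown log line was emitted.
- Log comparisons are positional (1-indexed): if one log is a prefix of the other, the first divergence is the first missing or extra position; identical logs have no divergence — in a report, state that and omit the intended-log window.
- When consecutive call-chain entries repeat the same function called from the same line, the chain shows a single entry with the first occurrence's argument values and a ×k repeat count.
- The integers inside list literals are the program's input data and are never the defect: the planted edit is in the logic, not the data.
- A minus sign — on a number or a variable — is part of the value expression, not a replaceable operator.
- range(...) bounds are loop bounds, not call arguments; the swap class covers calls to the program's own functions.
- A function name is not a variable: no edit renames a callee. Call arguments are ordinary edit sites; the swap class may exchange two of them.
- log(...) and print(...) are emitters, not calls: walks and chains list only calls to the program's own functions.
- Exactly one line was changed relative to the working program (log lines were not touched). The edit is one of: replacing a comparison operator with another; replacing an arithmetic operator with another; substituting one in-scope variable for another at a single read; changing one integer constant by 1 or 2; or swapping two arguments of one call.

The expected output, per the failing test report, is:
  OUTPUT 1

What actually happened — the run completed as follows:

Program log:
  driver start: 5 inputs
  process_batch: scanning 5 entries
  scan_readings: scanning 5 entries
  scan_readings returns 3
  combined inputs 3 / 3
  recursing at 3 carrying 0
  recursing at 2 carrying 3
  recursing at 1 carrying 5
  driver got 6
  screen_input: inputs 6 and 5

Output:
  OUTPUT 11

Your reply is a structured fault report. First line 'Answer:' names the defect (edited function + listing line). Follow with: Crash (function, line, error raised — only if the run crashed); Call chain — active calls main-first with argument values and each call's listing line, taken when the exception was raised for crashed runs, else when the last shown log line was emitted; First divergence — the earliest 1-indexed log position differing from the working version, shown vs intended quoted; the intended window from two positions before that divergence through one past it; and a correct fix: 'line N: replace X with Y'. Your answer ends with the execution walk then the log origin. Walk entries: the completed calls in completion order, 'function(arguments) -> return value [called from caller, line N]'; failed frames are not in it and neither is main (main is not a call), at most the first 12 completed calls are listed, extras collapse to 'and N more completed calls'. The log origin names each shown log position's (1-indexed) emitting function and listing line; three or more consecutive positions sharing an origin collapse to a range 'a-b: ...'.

Answer: the defect is in screen_input at line 26.
Core observation: The two runs log identically and part ways only at the printed values.
Call chain: main -> screen_input(6, 5) (called at line 35).
First divergence: none (the log streams are identical).
Execution walk:
  scan_readings([2, 2, 7, 6, 5]) -> 3  [called from process_batch, line 18]
  trim_outliers(0, 6) -> 6  [called from trim_outliers, line 5]
  trim_outliers(1, 5) -> 6  [called from trim_outliers, line 5]
  trim_outliers(2, 3) -> 6  [called from trim_outliers, line 5]
  trim_outliers(3, 0) -> 6  [called from process_batch, line 21]
  process_batch([2, 2, 7, 6, 5]) -> 6  [called from main, line 33]
  screen_input(6, 5) -> 11  [called from main, line 35]
Log line origins:
  1: from main, line 32
  2: from process_batch, line 17
  3: from scan_readings, line 8
  4: from scan_readings, line 13
  5: from process_batch, line 20
  6-8: from trim_outliers, line 4
  9: from main, line 34
  10: from screen_input, line 24
A correct fix: line 26: replace `+` with `%`.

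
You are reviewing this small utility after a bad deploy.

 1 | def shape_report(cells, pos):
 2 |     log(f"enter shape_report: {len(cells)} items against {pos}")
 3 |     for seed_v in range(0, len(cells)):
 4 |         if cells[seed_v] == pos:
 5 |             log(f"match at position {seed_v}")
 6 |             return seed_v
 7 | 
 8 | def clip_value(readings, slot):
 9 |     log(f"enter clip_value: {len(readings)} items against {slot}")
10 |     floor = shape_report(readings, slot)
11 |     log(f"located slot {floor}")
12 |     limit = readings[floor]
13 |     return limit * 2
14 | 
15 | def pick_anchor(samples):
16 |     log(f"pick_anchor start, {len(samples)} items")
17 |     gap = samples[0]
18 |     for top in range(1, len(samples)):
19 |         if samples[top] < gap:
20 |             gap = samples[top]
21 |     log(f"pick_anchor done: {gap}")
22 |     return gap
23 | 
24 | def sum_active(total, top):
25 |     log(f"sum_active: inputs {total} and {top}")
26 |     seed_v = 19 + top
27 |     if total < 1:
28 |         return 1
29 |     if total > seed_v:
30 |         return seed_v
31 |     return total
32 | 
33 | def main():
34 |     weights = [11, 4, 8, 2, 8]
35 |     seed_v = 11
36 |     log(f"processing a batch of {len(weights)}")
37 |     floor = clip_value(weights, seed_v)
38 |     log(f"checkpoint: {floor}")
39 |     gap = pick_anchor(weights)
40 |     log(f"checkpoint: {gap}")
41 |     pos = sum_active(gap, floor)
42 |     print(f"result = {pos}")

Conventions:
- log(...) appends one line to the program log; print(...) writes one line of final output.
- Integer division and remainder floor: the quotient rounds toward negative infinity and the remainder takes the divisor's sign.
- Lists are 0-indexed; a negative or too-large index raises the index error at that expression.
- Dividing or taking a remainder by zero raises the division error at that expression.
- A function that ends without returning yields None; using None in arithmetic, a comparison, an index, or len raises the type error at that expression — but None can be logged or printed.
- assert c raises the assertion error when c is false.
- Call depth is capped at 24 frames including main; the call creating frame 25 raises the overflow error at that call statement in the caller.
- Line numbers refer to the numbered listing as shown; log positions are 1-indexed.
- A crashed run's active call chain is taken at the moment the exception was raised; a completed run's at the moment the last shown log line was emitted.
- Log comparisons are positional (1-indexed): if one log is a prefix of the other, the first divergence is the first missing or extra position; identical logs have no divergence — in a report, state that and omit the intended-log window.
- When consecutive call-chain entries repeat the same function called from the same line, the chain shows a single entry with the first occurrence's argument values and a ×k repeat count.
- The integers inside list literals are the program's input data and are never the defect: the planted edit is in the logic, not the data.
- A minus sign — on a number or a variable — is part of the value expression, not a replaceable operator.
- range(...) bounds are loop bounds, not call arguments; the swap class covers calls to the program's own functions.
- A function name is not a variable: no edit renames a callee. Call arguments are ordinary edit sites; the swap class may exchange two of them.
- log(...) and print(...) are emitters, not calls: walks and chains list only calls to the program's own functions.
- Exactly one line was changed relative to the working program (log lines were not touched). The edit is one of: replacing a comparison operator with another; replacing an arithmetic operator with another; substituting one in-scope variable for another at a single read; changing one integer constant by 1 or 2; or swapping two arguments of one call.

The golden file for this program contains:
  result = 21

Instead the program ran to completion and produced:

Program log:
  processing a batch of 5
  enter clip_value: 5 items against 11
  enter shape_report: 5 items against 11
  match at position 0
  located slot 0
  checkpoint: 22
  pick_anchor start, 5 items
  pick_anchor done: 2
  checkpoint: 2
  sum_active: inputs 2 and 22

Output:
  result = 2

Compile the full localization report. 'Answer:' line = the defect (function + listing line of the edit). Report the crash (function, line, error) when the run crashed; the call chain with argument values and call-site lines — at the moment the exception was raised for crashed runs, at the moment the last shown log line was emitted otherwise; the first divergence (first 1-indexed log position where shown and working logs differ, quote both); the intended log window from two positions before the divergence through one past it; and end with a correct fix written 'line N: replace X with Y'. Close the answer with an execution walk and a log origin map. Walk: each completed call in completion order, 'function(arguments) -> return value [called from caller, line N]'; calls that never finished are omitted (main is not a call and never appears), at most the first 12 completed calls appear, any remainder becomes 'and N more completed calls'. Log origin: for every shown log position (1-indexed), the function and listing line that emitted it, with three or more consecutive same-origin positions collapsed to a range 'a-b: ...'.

Answer: the defect is in main at line 41.
Core observation: Log line 10 is where behavior first shows: 'sum_active: inputs 2 and 22' appears instead of 'sum_active: inputs 22 and 2'.
Call chain: main -> sum_active(2, 22) (called at line 41).
First divergence: position 10; shown 'sum_active: inputs 2 and 22' vs intended 'sum_active: inputs 22 and 2'.
Intended log window:
  8: pick_anchor done: 2
  9: checkpoint: 2
  10: sum_active: inputs 22 and 2
Execution walk:
  shape_report([11, 4, 8, 2, 8], 11) -> 0  [called from clip_value, line 10]
  clip_value([11, 4, 8, 2, 8], 11) -> 22  [called from main, line 37]
  pick_anchor([11, 4, 8, 2, 8]) -> 2  [called from main, line 39]
  sum_active(2, 22) -> 2  [called from main, line 41]
Log line origins:
  1: logged in main at line 36
  2: logged in clip_value at line 9
  3: logged in shape_report at line 2
  4: logged in shape_report at line 5
  5: logged in clip_value at line 11
  6: logged in main at line 38
  7: logged in pick_anchor at line 16
  8: logged in pick_anchor at line 21
  9: logged in main at line 40
  10: logged in sum_active at line 25
A correct fix: line 41: replace `sum_active(gap, floor)` with `sum_active(floor, gap)`.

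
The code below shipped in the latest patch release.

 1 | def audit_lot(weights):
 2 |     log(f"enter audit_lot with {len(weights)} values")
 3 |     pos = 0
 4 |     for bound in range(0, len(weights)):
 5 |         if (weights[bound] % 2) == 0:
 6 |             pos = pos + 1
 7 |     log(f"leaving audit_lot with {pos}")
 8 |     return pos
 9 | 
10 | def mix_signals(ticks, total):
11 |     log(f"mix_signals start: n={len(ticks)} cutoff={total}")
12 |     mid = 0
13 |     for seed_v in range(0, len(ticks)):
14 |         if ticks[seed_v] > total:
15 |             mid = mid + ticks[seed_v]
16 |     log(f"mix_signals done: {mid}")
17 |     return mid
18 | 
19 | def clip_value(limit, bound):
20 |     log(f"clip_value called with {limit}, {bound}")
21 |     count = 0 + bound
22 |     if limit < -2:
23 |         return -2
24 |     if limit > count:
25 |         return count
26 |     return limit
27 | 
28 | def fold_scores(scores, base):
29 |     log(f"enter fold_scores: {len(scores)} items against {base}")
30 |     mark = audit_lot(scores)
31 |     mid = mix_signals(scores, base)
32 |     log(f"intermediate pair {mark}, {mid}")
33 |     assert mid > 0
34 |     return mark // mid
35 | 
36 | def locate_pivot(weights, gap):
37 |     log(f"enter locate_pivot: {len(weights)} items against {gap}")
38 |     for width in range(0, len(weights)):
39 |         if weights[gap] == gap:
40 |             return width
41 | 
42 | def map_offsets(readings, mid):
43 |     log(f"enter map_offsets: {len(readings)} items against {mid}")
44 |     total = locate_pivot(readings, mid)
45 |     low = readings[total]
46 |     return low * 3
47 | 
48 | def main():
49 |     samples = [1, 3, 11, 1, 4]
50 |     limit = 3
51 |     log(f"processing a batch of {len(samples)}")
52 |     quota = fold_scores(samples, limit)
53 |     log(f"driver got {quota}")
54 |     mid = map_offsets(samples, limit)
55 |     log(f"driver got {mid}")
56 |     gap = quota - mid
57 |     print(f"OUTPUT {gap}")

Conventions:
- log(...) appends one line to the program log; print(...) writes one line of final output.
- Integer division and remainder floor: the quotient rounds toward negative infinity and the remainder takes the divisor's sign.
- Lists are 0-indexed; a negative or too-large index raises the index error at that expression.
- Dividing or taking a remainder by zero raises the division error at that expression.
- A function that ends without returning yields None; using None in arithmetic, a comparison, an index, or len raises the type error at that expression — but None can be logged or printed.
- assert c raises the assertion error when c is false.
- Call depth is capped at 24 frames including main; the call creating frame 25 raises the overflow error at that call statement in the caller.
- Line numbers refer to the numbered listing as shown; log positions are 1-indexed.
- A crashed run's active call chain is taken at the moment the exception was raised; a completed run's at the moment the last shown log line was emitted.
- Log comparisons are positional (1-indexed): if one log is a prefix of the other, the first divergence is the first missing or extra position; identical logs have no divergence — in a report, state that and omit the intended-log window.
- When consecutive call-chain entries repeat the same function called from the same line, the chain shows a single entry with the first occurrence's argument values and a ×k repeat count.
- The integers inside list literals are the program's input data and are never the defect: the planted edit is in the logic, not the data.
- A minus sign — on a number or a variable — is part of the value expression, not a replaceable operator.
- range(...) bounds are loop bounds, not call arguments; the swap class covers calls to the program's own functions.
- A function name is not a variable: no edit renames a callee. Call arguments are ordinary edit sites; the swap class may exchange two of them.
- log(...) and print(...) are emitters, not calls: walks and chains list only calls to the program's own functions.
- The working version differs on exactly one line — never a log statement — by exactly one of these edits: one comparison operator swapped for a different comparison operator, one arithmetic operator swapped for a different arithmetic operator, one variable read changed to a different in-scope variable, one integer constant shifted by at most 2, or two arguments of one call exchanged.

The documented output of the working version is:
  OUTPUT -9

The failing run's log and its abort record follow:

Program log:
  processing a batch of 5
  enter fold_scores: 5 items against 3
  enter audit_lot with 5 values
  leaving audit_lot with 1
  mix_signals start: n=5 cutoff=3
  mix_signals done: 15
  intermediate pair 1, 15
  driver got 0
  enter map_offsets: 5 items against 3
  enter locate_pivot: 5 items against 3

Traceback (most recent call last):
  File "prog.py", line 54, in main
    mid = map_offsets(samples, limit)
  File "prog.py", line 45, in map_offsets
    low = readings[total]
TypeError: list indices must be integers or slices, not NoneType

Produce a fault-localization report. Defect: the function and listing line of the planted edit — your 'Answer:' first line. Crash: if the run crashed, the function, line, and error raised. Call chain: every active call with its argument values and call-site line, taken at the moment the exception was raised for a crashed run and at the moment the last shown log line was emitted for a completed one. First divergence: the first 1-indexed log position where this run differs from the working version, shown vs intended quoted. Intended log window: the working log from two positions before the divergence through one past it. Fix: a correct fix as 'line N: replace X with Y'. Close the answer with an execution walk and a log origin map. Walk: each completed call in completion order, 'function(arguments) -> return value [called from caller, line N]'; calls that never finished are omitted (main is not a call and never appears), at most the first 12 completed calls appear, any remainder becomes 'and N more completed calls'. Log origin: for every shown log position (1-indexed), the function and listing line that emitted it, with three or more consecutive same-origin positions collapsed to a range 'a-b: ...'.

Answer: the defect is in locate_pivot at line 39.
The tell: Only 10 log lines were emitted before the run died; the intended continuation was 'driver got 9'.
Crash: map_offsets, line 45, TypeError.
Call chain: main -> map_offsets([1, 3, 11, 1, 4], 3) (called at line 54).
First divergence: position 11 (shown log ended at 10 lines; the working version continues: 'driver got 9').
Intended log window:
  9: enter map_offsets: 5 items against 3
  10: enter locate_pivot: 5 items against 3
  11: driver got 9
Execution walk:
  audit_lot([1, 3, 11, 1, 4]) -> 1  [called from fold_scores, line 30]
  mix_signals([1, 3, 11, 1, 4], 3) -> 15  [called from fold_scores, line 31]
  fold_scores([1, 3, 11, 1, 4], 3) -> 0  [called from main, line 52]
  locate_pivot([1, 3, 11, 1, 4], 3) -> None  [called from map_offsets, line 44]
Origin of each log line:
  1: from main, line 51
  2: from fold_scores, line 29
  3: from audit_lot, line 2
  4: from audit_lot, line 7
  5: from mix_signals, line 11
  6: from mix_signals, line 16
  7: from fold_scores, line 32
  8: from main, line 53
  9: from map_offsets, line 43
  10: from locate_pivot, line 37
A correct fix: line 39: replace `weights[gap]` with `weights[width]`.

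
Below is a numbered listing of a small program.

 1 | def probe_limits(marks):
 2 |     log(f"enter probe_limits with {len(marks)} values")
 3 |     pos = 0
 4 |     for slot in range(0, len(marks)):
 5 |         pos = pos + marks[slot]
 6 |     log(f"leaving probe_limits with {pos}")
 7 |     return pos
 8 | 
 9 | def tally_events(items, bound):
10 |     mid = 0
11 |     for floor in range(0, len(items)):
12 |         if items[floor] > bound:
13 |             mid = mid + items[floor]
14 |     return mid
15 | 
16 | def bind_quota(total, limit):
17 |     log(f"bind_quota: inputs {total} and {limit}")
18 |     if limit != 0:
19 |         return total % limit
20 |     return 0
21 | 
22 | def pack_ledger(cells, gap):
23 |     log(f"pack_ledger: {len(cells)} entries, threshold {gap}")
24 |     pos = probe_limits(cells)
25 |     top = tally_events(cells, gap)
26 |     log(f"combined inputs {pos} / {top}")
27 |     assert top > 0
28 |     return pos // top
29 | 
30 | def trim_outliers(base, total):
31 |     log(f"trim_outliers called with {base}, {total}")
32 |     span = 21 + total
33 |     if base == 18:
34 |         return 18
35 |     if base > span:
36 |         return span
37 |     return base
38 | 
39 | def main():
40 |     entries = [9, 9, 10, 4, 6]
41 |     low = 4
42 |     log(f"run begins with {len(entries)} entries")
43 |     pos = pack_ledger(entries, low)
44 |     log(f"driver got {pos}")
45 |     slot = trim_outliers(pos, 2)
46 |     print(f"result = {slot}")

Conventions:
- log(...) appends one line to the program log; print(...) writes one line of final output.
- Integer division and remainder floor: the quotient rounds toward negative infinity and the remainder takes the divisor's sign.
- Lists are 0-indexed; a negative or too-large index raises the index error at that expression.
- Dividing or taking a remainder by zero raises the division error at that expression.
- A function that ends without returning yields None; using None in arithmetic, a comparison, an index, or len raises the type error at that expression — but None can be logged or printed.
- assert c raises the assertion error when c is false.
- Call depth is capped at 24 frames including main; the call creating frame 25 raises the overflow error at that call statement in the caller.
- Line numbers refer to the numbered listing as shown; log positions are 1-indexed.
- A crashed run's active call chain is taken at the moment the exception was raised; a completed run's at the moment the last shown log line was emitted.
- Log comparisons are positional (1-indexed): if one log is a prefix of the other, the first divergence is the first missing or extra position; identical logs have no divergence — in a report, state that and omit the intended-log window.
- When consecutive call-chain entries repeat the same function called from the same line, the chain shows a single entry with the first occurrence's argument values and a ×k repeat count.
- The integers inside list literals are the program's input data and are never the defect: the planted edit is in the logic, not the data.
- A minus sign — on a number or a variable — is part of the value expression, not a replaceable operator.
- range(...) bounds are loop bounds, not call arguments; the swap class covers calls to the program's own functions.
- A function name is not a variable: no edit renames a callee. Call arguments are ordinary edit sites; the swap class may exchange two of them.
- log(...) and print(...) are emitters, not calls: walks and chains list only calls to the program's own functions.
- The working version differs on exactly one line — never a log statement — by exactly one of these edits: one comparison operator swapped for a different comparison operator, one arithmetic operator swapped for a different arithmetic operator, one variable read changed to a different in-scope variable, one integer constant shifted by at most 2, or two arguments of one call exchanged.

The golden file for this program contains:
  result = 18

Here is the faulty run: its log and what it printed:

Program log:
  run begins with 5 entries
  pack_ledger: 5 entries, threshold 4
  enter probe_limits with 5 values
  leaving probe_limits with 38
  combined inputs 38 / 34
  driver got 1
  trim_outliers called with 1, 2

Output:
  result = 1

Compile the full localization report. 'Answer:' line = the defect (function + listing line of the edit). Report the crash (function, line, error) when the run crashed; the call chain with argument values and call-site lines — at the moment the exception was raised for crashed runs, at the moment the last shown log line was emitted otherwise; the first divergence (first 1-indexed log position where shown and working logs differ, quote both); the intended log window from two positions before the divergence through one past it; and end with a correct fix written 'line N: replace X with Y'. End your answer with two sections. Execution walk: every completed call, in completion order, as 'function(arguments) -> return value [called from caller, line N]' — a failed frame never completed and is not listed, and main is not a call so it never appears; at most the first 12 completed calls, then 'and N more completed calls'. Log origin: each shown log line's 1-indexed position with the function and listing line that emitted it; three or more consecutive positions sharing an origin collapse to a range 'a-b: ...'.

Answer: the defect is in trim_outliers at line 33.
Key fact: Nothing in the log betrays the bug — only the output does.
Call chain: main -> trim_outliers(1, 2) (called at line 45).
First divergence: there is none — every log position agrees.
Execution walk:
  probe_limits([9, 9, 10, 4, 6]) -> 38  [called from pack_ledger, line 24]
  tally_events([9, 9, 10, 4, 6], 4) -> 34  [called from pack_ledger, line 25]
  pack_ledger([9, 9, 10, 4, 6], 4) -> 1  [called from main, line 43]
  trim_outliers(1, 2) -> 1  [called from main, line 45]
Origin of each log line:
  1: emitted by main (line 42)
  2: emitted by pack_ledger (line 23)
  3: emitted by probe_limits (line 2)
  4: emitted by probe_limits (line 6)
  5: emitted by pack_ledger (line 26)
  6: emitted by main (line 44)
  7: emitted by trim_outliers (line 31)
A correct fix: line 33: replace `==` with `<`.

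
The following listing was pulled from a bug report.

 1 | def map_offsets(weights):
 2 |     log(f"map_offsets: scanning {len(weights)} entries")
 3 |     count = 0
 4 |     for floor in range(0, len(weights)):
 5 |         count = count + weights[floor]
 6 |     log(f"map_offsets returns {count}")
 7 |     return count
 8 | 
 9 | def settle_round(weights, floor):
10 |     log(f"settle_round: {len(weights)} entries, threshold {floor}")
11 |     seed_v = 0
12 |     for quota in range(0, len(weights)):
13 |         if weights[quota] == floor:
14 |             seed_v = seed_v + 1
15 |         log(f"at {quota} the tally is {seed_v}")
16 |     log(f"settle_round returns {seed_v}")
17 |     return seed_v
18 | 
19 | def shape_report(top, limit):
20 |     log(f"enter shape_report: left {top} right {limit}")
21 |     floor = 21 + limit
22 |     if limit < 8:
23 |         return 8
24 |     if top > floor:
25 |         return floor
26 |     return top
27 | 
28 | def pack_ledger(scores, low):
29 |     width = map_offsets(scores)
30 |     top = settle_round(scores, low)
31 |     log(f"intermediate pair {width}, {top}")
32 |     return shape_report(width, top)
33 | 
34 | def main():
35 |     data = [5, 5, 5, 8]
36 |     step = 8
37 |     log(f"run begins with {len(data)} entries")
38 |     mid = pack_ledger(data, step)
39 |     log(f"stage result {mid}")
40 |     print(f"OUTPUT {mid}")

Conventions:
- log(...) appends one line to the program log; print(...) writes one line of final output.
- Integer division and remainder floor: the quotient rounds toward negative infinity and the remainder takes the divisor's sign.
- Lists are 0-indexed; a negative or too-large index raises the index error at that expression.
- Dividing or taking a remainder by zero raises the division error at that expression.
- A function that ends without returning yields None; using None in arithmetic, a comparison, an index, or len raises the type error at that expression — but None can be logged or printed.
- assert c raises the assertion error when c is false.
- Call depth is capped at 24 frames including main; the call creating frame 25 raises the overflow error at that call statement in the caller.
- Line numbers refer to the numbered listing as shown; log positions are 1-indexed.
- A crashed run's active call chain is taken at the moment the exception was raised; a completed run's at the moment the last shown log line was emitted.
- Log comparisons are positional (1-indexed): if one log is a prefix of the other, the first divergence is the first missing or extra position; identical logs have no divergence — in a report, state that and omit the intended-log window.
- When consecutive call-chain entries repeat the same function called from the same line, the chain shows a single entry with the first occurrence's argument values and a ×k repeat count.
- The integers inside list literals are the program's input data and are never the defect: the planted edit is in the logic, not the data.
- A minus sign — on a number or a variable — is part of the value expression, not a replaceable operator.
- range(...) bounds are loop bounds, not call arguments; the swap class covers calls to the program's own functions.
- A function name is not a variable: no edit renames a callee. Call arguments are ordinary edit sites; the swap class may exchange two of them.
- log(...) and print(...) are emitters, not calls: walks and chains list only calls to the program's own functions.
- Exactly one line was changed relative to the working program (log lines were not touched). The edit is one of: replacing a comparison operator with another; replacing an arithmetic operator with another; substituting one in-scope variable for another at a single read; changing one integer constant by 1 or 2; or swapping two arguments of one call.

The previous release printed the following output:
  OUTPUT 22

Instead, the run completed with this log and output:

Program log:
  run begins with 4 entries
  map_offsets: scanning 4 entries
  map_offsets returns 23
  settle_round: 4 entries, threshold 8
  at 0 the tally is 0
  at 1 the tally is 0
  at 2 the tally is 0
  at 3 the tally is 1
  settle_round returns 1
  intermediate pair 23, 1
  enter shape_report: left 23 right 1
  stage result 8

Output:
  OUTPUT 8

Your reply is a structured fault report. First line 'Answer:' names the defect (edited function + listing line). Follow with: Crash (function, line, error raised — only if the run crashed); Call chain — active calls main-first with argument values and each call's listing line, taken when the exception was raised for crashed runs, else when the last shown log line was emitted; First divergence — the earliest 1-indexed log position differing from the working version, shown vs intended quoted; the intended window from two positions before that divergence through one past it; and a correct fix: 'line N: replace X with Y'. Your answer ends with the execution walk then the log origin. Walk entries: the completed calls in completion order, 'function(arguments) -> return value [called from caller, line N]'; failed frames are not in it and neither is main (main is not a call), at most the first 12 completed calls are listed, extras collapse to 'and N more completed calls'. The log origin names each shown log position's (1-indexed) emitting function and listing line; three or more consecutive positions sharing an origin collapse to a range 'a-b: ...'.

Answer: the defect is in shape_report at line 22.
Key observation: Everything matches until log position 12, which reads 'stage result 8' in place of 'stage result 22'.
Call chain: main.
First divergence: position 12; shown 'stage result 8' vs intended 'stage result 22'.
Intended log window:
  10: intermediate pair 23, 1
  11: enter shape_report: left 23 right 1
  12: stage result 22
Execution walk:
  map_offsets([5, 5, 5, 8]) -> 23  [called from pack_ledger, line 29]
  settle_round([5, 5, 5, 8], 8) -> 1  [called from pack_ledger, line 30]
  shape_report(23, 1) -> 8  [called from pack_ledger, line 32]
  pack_ledger([5, 5, 5, 8], 8) -> 8  [called from main, line 38]
Origin of each log line:
  1 — main, line 37
  2 — map_offsets, line 2
  3 — map_offsets, line 6
  4 — settle_round, line 10
  5-8 — settle_round, line 15
  9 — settle_round, line 16
  10 — pack_ledger, line 31
  11 — shape_report, line 20
  12 — main, line 39
A correct fix: line 22: replace `limit` with `top`.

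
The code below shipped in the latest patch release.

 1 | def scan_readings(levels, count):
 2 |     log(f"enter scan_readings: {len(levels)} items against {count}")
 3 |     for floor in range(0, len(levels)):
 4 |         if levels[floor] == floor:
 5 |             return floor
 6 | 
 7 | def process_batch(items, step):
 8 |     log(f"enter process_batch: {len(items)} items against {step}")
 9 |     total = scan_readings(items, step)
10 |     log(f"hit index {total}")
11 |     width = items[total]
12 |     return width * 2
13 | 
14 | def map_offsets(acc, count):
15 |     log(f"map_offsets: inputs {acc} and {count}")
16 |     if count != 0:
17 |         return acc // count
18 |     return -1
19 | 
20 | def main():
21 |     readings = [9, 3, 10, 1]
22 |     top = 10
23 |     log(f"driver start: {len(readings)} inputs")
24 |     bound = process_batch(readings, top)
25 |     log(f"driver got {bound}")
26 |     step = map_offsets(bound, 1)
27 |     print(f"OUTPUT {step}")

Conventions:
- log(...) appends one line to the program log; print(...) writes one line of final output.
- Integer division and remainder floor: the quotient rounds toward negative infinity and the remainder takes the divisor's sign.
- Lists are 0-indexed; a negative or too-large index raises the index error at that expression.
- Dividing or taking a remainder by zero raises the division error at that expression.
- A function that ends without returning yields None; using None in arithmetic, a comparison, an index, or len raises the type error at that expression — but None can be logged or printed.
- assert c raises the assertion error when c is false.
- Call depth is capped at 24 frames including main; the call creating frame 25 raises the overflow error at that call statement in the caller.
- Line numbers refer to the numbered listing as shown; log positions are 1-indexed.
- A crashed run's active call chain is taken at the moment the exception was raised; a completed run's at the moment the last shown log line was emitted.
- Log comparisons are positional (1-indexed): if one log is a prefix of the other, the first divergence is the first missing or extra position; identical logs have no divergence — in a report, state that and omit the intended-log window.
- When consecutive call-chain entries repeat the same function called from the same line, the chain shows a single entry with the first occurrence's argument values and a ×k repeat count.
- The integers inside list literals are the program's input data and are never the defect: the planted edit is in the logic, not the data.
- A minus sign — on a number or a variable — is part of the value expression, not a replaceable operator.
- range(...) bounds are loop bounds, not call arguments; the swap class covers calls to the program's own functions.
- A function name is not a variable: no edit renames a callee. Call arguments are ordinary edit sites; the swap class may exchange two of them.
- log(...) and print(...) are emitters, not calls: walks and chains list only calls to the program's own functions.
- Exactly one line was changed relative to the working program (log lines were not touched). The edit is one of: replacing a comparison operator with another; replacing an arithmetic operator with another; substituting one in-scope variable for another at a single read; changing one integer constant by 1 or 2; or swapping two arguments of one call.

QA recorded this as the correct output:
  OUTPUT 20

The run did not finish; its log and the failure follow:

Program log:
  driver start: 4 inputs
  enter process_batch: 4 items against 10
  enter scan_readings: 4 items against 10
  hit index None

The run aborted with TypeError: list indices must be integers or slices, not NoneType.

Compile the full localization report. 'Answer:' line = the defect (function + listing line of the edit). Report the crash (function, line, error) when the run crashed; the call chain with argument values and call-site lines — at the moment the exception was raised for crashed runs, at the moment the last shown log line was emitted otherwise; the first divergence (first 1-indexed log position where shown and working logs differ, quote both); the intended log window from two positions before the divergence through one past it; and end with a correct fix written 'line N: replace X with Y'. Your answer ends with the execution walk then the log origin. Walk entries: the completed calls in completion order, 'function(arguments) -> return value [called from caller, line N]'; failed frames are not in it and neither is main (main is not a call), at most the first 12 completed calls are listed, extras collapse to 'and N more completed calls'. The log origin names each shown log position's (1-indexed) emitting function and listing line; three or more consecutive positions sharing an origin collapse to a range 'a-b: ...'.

Answer: the defect is in scan_readings at line 4.
Core observation: The log first diverges at position 4: the faulty run prints 'hit index None' where the working version prints 'hit index 2'.
Crash: process_batch, line 11, TypeError.
Call chain: main -> process_batch([9, 3, 10, 1], 10) (called at line 24).
First divergence: at position 4 the run shows 'hit index None' where the working version logs 'hit index 2'.
Intended log window:
  2: enter process_batch: 4 items against 10
  3: enter scan_readings: 4 items against 10
  4: hit index 2
  5: driver got 20
Execution walk:
  scan_readings([9, 3, 10, 1], 10) -> None  [called from process_batch, line 9]
Log origins:
  1: logged in main at line 23
  2: logged in process_batch at line 8
  3: logged in scan_readings at line 2
  4: logged in process_batch at line 10
A correct fix: line 4: replace `levels[floor] == floor` with `levels[floor] == count`.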